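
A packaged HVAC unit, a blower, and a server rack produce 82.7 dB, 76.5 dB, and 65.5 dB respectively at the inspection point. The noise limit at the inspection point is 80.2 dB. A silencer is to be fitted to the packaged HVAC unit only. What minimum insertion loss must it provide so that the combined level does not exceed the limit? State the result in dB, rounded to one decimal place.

5.2 dB

The untreated sources together contribute 10^(76.5/10) + 10^(65.5/10) = 4.822e+07, i.e. 76.83 dB.
To meet 80.2 dB overall, the treated packaged HVAC unit may contribute at most 10^(80.2/10) − 4.822e+07 = 5.650e+07, i.e. 77.52 dB.
So the packaged HVAC unit must be reduced from 82.7 to 77.52 dB: IL = 5.18 dB.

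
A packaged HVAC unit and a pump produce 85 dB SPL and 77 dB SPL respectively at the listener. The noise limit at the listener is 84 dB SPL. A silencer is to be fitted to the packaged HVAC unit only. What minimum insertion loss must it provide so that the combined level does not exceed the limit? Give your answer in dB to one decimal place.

Fixed contribution from the other source: Σ 10^(L/10) = 10^(77/10) = 5.012e+07 (77.00 dB SPL).
To meet 84 dB SPL overall, the treated packaged HVAC unit may contribute at most 10^(84/10) − 5.012e+07 = 2.011e+08, i.e. 83.03 dB SPL.
So the packaged HVAC unit must be reduced from 85 to 83.03 dB SPL: IL = 1.97 dB.

2.0 dB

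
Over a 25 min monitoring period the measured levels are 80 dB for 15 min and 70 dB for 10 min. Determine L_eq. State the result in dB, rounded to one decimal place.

78.1 dB

The energy average is taken in the linear domain: L_eq = 10·log₁₀[(Σ tᵢ·10^(Lᵢ/10))/T], T = 25 min.
Σ tᵢ·10^(Lᵢ/10) = 15·10^(80/10) + 10·10^(70/10) = 1.600e+09.
L_eq = 10·log₁₀(1.600e+09/25) = 78.06 dB.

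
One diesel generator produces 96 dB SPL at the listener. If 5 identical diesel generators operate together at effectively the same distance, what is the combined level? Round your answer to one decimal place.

103.0 dB SPL

With 5 equal, uncorrelated contributions the intensity is 5× that of one unit, giving a rise of 10·log₁₀ 5.
L_total = 96 + 10·log₁₀(5) = 96 + 6.990 = 102.99 dB SPL.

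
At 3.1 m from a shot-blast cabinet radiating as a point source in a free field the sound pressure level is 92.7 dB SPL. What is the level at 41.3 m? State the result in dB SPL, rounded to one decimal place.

70.2 dB SPL

Point-source attenuation: ΔL = 20·log₁₀(r₂/r₁) = 20·log₁₀(41.3/3.1) = 22.492 dB.
L₂ = 92.7 − 20·log₁₀(41.3/3.1) = 92.7 − 22.492 = 70.21 dB SPL.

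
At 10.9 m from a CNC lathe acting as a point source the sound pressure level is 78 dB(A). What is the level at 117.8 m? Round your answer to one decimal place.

Spherical spreading from a point source gives a 20·log₁₀(r₂/r₁) drop.
L₂ = 78 − 20·log₁₀(117.8/10.9) = 78 − 20.674 = 57.33 dB(A).

57.3 dB(A)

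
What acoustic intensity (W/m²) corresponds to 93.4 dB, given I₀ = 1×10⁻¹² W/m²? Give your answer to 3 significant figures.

0.00219 W/m²

I = I₀·10^(L/10) = 10⁻¹² × 10^(93.4/10) = 10^(-2.660).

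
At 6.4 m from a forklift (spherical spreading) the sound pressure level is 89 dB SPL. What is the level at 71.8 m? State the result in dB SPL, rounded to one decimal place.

Point-source attenuation: ΔL = 20·log₁₀(r₂/r₁) = 20·log₁₀(71.8/6.4) = 20.999 dB.
L₂ = 89 − 20·log₁₀(71.8/6.4) = 89 − 20.999 = 68.00 dB SPL.

68.0 dB SPL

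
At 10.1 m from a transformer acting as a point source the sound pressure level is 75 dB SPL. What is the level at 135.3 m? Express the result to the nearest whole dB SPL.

52 dB SPL

For a point source, L₂ = L₁ − 20·log₁₀(r₂/r₁).
L₂ = 75 − 20·log₁₀(135.3/10.1) = 75 − 22.540 = 52.46 dB SPL.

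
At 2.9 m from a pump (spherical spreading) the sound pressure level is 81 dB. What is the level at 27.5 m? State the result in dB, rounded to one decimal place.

61.5 dB

Spherical spreading from a point source gives a 20·log₁₀(r₂/r₁) drop.
L₂ = 81 − 20·log₁₀(27.5/2.9) = 81 − 19.539 = 61.46 dB.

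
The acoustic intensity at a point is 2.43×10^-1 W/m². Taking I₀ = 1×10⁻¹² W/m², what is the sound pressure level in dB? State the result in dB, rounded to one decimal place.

113.9 dB

Dividing by I₀ shifts the exponent by 12: I/I₀ = 2.43×10^11.
L = 10·(0.3856 + 11) = 113.86 dB.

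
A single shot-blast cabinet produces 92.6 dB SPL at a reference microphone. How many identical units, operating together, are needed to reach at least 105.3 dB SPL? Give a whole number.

19

Need L₁ + 10·log₁₀ N ≥ 105.3, i.e. log₁₀ N ≥ 1.27.
N ≥ 10^(12.7/10) = 18.621, so N = 19.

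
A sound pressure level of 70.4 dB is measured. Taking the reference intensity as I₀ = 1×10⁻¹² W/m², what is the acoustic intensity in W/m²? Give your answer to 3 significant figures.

1.10e-05 W/m²

L = 10·log₁₀(I/I₀) ⇒ I = I₀·10^(L/10) = 10⁻¹² × 10^7.04.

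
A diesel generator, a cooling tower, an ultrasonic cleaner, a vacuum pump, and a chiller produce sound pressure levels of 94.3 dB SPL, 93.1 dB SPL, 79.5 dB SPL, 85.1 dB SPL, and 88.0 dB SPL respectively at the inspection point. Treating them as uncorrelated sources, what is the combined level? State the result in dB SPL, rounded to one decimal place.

97.6 dB SPL

Incoherent sources combine by intensity addition: L_total = 10·log₁₀(Σ 10^(L_i/10)).
Σ 10^(L/10) = 10^(94.3/10) + 10^(93.1/10) + 10^(79.5/10) + 10^(85.1/10) + 10^(88.0/10) = 5.777e+09.
L_total = 10·log₁₀(5.777e+09) = 97.62 dB SPL.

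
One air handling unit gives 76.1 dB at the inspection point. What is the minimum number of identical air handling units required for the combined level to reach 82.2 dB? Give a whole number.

The shortfall is 82.2 − 76.1 = 6.1 dB, and N units add 10·log₁₀ N, so need 10·log₁₀ N ≥ 6.1.
N ≥ 10^(6.1/10) = 4.074, so N = 5.

5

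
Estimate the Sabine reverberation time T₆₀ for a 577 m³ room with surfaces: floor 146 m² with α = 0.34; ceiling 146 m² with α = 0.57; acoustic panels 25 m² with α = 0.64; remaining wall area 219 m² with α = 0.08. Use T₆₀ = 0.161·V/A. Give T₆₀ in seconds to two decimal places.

0.56 s

Summing Sᵢαᵢ: 146·0.34 + 146·0.57 + 25·0.64 + 219·0.08 = 166.38 m².
T₆₀ = 0.161·V/A = 0.161·577/166.38 = 0.558 s.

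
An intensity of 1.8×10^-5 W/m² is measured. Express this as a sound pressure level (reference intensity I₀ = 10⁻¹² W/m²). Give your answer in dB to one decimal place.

Dividing by I₀ shifts the exponent by 12: I/I₀ = 1.8×10^7.
L = 10·(0.2553 + 7) = 72.55 dB.

72.6 dB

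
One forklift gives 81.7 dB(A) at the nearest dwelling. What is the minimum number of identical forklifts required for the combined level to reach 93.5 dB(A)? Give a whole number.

N identical sources give L₁ + 10·log₁₀ N, so require 10·log₁₀ N ≥ 93.5 − 81.7 = 11.8 dB.
N ≥ 10^(11.8/10) = 15.136, so N = 16.

16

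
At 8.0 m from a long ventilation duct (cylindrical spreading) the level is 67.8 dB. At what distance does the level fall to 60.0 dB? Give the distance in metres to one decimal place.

48.2 m

Line-source spreading drops the level by 10·log₁₀(r₂/r₁); inverting, r₂/r₁ = 10^(ΔL/10).
r₂ = 8.0·10^((67.8−60.0)/10) = 8.0·10^(7.8/10) = 48.20 m.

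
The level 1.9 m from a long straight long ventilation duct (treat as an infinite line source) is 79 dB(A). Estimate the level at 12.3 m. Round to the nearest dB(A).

Cylindrical spreading from a line source gives a 10·log₁₀(r₂/r₁) drop.
L₂ = 79 − 10·log₁₀(12.3/1.9) = 79 − 8.112 = 70.89 dB(A).

71 dB(A)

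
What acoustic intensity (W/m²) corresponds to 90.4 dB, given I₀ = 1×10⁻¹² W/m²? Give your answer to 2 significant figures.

0.0011 W/m²

L = 10·log₁₀(I/I₀) ⇒ I = I₀·10^(L/10) = 10⁻¹² × 10^9.04.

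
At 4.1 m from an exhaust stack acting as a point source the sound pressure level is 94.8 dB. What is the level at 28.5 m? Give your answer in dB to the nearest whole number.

78 dB

For a point source, L₂ = L₁ − 20·log₁₀(r₂/r₁).
L₂ = 94.8 − 20·log₁₀(28.5/4.1) = 94.8 − 16.841 = 77.96 dB.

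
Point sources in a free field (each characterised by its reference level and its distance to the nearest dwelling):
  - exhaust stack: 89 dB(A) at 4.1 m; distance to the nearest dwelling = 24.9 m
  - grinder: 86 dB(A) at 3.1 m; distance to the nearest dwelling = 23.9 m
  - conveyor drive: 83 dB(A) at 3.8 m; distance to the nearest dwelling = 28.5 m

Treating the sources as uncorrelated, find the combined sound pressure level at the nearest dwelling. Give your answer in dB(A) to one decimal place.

First find each source's level at the receiver (point-source: −20·log₁₀(r/r_ref)), then combine on an intensity basis.
exhaust stack: 89 − 20·log₁₀(24.9/4.1) = 89 − 15.67 = 73.33 dB(A).
grinder: 86 − 20·log₁₀(23.9/3.1) = 86 − 17.74 = 68.26 dB(A).
conveyor drive: 83 − 20·log₁₀(28.5/3.8) = 83 − 17.50 = 65.50 dB(A).
Σ 10^(L/10) = 3.178e+07 → L_total = 10·log₁₀(3.178e+07) = 75.02 dB(A).

75.0 dB(A)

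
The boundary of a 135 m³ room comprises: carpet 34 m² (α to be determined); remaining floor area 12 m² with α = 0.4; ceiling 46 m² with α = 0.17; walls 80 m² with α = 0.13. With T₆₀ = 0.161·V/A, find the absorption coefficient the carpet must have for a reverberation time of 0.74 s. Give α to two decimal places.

0.19

A = 0.161·V/T₆₀ = 0.161·135/0.74 = 29.37 m² sabins.
Absorption from the other surfaces = 12·0.4 + 46·0.17 + 80·0.13 = 23.02 m², so the carpet must supply 6.35 m² over 34 m².
α = 6.35/34 = 0.187.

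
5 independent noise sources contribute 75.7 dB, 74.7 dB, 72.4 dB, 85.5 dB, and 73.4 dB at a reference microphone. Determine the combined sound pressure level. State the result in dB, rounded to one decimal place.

86.6 dB

Incoherent sources combine by intensity addition: L_total = 10·log₁₀(Σ 10^(L_i/10)).
Σ 10^(L/10) = 10^(75.7/10) + 10^(74.7/10) + 10^(72.4/10) + 10^(85.5/10) + 10^(73.4/10) = 4.607e+08.
L_total = 10·log₁₀(4.607e+08) = 86.63 dB.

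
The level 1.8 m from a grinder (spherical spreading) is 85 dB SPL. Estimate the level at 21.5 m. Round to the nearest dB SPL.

Spherical spreading from a point source gives a 20·log₁₀(r₂/r₁) drop.
L₂ = 85 − 20·log₁₀(21.5/1.8) = 85 − 21.543 = 63.46 dB SPL.

63 dB SPL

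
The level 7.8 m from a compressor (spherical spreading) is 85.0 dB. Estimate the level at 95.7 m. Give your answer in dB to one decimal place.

Point-source attenuation: ΔL = 20·log₁₀(r₂/r₁) = 20·log₁₀(95.7/7.8) = 21.776 dB.
L₂ = 85.0 − 20·log₁₀(95.7/7.8) = 85.0 − 21.776 = 63.22 dB.

63.2 dB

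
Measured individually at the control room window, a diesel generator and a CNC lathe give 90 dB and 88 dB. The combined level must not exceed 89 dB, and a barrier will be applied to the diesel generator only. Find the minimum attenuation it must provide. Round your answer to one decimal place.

7.9 dB

The untreated sources together contribute 10^(88/10) = 6.310e+08, i.e. 88.00 dB.
To meet 89 dB overall, the treated diesel generator may contribute at most 10^(89/10) − 6.310e+08 = 1.634e+08, i.e. 82.13 dB.
So the diesel generator must be reduced from 90 to 82.13 dB: IL = 7.87 dB.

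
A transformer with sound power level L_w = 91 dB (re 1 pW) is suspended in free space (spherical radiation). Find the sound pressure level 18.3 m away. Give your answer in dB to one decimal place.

54.8 dB

L_p = L_w − 10·log₁₀(4π·r²) with r = 18.3 m.
4π·r² = 4208 m², 10·log₁₀ of that is 36.241 dB.
L_p = 91 − 36.241 = 54.76 dB.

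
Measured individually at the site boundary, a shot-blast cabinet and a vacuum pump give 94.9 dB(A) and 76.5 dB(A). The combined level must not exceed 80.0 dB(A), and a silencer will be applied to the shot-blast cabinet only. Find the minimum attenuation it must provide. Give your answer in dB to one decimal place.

Everything except the shot-blast cabinet sums to 10^(76.5/10) = 4.467e+07 in linear terms, 76.50 dB(A).
The limit corresponds to 10^(80.0/10) = 1.000e+08; subtracting the fixed part leaves 5.533e+07 for the shot-blast cabinet, i.e. 77.43 dB(A).
Required insertion loss = 94.9 − 77.43 = 17.47 dB.

17.5 dB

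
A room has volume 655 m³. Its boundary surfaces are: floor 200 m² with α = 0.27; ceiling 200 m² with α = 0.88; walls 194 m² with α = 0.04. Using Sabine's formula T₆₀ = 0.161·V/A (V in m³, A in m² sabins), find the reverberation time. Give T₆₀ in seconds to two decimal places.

0.44 s

Summing Sᵢαᵢ: 200·0.27 + 200·0.88 + 194·0.04 = 237.76 m².
T₆₀ = 0.161·V/A = 0.161·655/237.76 = 0.444 s.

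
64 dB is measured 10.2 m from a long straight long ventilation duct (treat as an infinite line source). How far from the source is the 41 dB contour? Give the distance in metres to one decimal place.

Line-source spreading drops the level by 10·log₁₀(r₂/r₁); inverting, r₂/r₁ = 10^(ΔL/10).
r₂ = 10.2·10^((64−41)/10) = 10.2·10^(23.0/10) = 2035.17 m.

2035.2 m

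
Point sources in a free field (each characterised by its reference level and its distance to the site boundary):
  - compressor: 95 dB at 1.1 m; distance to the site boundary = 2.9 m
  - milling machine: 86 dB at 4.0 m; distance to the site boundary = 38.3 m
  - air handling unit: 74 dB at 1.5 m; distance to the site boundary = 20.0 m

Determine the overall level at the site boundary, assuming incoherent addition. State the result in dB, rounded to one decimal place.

First find each source's level at the receiver (point-source: −20·log₁₀(r/r_ref)), then combine on an intensity basis.
compressor: 95 − 20·log₁₀(2.9/1.1) = 95 − 8.42 = 86.58 dB.
milling machine: 86 − 20·log₁₀(38.3/4.0) = 86 − 19.62 = 66.38 dB.
air handling unit: 74 − 20·log₁₀(20.0/1.5) = 74 − 22.50 = 51.50 dB.
Σ 10^(L/10) = 4.595e+08 → L_total = 10·log₁₀(4.595e+08) = 86.62 dB.

86.6 dB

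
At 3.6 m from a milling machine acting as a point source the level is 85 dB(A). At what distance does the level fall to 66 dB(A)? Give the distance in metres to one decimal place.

32.1 m

Point-source spreading drops the level by 20·log₁₀(r₂/r₁); inverting, r₂/r₁ = 10^(ΔL/20).
r₂ = 3.6·10^((85−66)/20) = 3.6·10^(19.0/20) = 32.09 m.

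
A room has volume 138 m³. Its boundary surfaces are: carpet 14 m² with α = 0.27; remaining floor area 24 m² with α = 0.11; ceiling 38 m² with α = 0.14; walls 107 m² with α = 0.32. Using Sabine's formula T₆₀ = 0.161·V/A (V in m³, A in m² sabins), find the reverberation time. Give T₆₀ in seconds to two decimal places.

0.48 s

Summing Sᵢαᵢ: 14·0.27 + 24·0.11 + 38·0.14 + 107·0.32 = 45.98 m².
T₆₀ = 0.161·V/A = 0.161·138/45.98 = 0.483 s.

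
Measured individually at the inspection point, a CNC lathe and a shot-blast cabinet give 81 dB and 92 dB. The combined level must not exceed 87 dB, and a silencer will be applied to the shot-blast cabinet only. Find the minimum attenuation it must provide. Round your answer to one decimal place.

Everything except the shot-blast cabinet sums to 10^(81/10) = 1.259e+08 in linear terms, 81.00 dB.
The limit corresponds to 10^(87/10) = 5.012e+08; subtracting the fixed part leaves 3.753e+08 for the shot-blast cabinet, i.e. 85.74 dB.
Required insertion loss = 92 − 85.74 = 6.26 dB.

6.3 dB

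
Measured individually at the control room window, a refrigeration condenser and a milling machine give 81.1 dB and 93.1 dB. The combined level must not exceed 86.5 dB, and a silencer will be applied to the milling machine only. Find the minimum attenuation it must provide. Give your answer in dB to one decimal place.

8.1 dB

Fixed contribution from the other source: Σ 10^(L/10) = 10^(81.1/10) = 1.288e+08 (81.10 dB).
The limit corresponds to 10^(86.5/10) = 4.467e+08; subtracting the fixed part leaves 3.179e+08 for the milling machine, i.e. 85.02 dB.
Required insertion loss = 93.1 − 85.02 = 8.08 dB.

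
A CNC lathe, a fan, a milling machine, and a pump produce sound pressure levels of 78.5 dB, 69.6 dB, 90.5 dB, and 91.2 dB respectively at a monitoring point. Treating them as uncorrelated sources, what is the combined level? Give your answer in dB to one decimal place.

Incoherent sources combine by intensity addition: L_total = 10·log₁₀(Σ 10^(L_i/10)).
Σ 10^(L/10) = 10^(78.5/10) + 10^(69.6/10) + 10^(90.5/10) + 10^(91.2/10) = 2.520e+09.
L_total = 10·log₁₀(2.520e+09) = 94.01 dB.

94.0 dB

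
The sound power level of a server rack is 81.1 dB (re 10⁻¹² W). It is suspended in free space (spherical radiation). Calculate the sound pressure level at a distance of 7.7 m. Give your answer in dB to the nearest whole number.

52 dB

L_p = L_w − 10·log₁₀(4π·r²) with r = 7.7 m.
4π·r² = 745.1 m², 10·log₁₀ of that is 28.722 dB.
L_p = 81.1 − 28.722 = 52.38 dB.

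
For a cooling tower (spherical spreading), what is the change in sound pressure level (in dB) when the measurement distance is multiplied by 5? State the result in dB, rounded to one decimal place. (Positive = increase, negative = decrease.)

-14.0 dB

Point-source spreading: ΔL = −20·log₁₀(r₂/r₁).
ΔL = −20·log₁₀(5) = -13.98 dB.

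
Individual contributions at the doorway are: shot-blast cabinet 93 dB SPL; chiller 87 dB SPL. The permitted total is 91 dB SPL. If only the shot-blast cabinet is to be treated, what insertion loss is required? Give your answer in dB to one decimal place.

Fixed contribution from the other source: Σ 10^(L/10) = 10^(87/10) = 5.012e+08 (87.00 dB SPL).
The limit corresponds to 10^(91/10) = 1.259e+09; subtracting the fixed part leaves 7.577e+08 for the shot-blast cabinet, i.e. 88.80 dB SPL.
So the shot-blast cabinet must be reduced from 93 to 88.80 dB SPL: IL = 4.20 dB.

4.2 dB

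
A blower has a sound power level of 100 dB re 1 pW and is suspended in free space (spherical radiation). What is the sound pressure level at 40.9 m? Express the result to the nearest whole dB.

Free-field spherical radiation: L_p = L_w − 10·log₁₀(4π·r²), r = 40.9 m.
4π·r² = 2.102e+04 m², 10·log₁₀ of that is 43.227 dB.
L_p = 100 − 43.227 = 56.77 dB.

57 dB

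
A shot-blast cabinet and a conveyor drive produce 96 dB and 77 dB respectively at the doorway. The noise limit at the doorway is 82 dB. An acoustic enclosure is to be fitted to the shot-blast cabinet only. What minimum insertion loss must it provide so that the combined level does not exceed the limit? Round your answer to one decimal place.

The untreated sources together contribute 10^(77/10) = 5.012e+07, i.e. 77.00 dB.
To meet 82 dB overall, the treated shot-blast cabinet may contribute at most 10^(82/10) − 5.012e+07 = 1.084e+08, i.e. 80.35 dB.
So the shot-blast cabinet must be reduced from 96 to 80.35 dB: IL = 15.65 dB.

15.7 dB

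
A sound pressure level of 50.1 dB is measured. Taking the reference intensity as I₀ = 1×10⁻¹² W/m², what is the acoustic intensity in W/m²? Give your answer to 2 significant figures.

1.0e-07 W/m²

I/I₀ = 10^(50.1/10) = 1.023e+05, so I = 1.023e+05 × 10⁻¹² W/m².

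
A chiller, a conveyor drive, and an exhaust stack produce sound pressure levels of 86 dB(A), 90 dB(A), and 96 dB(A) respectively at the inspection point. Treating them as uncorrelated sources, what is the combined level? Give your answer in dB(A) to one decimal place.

97.3 dB(A)

Incoherent sources combine by intensity addition: L_total = 10·log₁₀(Σ 10^(L_i/10)).
Σ 10^(L/10) = 10^(86/10) + 10^(90/10) + 10^(96/10) = 5.379e+09.
L_total = 10·log₁₀(5.379e+09) = 97.31 dB(A).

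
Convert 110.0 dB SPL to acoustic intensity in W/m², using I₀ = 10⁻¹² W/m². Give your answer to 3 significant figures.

0.100 W/m²

L = 10·log₁₀(I/I₀) ⇒ I = I₀·10^(L/10) = 10⁻¹² × 10^11.00.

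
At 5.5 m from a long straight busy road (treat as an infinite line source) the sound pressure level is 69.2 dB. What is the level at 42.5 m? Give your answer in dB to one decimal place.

60.3 dB

Cylindrical spreading from a line source gives a 10·log₁₀(r₂/r₁) drop.
L₂ = 69.2 − 10·log₁₀(42.5/5.5) = 69.2 − 8.880 = 60.32 dB.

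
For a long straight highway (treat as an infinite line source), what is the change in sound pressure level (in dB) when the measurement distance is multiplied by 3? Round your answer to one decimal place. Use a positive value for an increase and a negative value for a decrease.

Line-source spreading: ΔL = −10·log₁₀(r₂/r₁).
ΔL = −10·log₁₀(3) = -4.77 dB.

-4.8 dB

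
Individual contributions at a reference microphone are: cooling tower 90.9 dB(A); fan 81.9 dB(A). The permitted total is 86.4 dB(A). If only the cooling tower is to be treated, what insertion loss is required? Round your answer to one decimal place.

Everything except the cooling tower sums to 10^(81.9/10) = 1.549e+08 in linear terms, 81.90 dB(A).
To meet 86.4 dB(A) overall, the treated cooling tower may contribute at most 10^(86.4/10) − 1.549e+08 = 2.816e+08, i.e. 84.50 dB(A).
So the cooling tower must be reduced from 90.9 to 84.50 dB(A): IL = 6.40 dB.

6.4 dB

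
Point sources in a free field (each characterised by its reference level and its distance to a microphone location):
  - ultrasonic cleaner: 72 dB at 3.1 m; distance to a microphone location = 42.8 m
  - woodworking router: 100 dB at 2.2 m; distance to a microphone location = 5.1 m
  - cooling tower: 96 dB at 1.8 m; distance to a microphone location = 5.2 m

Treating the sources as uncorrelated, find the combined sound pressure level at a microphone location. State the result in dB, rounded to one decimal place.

93.7 dB

First find each source's level at the receiver (point-source: −20·log₁₀(r/r_ref)), then combine on an intensity basis.
ultrasonic cleaner: 72 − 20·log₁₀(42.8/3.1) = 72 − 22.80 = 49.20 dB.
woodworking router: 100 − 20·log₁₀(5.1/2.2) = 100 − 7.30 = 92.70 dB.
cooling tower: 96 − 20·log₁₀(5.2/1.8) = 96 − 9.21 = 86.79 dB.
Σ 10^(L/10) = 2.338e+09 → L_total = 10·log₁₀(2.338e+09) = 93.69 dB.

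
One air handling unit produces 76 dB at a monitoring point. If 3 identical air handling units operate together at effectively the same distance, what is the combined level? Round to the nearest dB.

L_total = L₁ + 10·log₁₀ N for N identical incoherent sources.
L_total = 76 + 10·log₁₀(3) = 76 + 4.771 = 80.77 dB.

81 dB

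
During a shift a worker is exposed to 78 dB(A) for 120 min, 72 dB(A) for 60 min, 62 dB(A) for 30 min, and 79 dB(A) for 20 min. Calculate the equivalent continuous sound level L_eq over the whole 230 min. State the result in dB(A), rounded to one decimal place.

76.5 dB(A)

Weight each interval's intensity by its duration and average over T = 230 min:
Σ tᵢ·10^(Lᵢ/10) = 120·10^(78/10) + 60·10^(72/10) + 30·10^(62/10) + 20·10^(79/10) = 1.016e+10.
L_eq = 10·log₁₀(1.016e+10/230) = 76.45 dB(A).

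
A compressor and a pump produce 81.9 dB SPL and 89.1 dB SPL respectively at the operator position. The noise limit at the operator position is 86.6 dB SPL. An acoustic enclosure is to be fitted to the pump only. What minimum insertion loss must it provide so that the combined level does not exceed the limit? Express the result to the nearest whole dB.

Fixed contribution from the other source: Σ 10^(L/10) = 10^(81.9/10) = 1.549e+08 (81.90 dB SPL).
To meet 86.6 dB SPL overall, the treated pump may contribute at most 10^(86.6/10) − 1.549e+08 = 3.022e+08, i.e. 84.80 dB SPL.
So the pump must be reduced from 89.1 to 84.80 dB SPL: IL = 4.30 dB.

4 dB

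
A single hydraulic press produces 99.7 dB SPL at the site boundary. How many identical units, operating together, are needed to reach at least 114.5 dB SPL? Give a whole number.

31

N identical sources give L₁ + 10·log₁₀ N, so require 10·log₁₀ N ≥ 114.5 − 99.7 = 14.8 dB.
N ≥ 10^(14.8/10) = 30.200, so N = 31.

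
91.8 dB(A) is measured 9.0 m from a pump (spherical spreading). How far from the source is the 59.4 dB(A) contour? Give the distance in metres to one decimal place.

375.2 m

The 32.4 dB drop corresponds to a distance ratio of 10^(32.4/20) for a point source.
r₂ = 9.0·10^((91.8−59.4)/20) = 9.0·10^(32.4/20) = 375.18 m.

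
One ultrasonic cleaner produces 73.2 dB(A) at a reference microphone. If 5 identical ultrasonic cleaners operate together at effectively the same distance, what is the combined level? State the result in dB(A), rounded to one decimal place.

With 5 equal, uncorrelated contributions the intensity is 5× that of one unit, giving a rise of 10·log₁₀ 5.
L_total = 73.2 + 10·log₁₀(5) = 73.2 + 6.990 = 80.19 dB(A).

80.2 dB(A)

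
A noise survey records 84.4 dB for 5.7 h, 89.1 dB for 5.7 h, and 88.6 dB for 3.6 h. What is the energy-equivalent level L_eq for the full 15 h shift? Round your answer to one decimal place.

87.7 dB

L_eq = 10·log₁₀[(1/T)·Σ tᵢ·10^(Lᵢ/10)] with T = 15 h.
Σ tᵢ·10^(Lᵢ/10) = 5.7·10^(84.4/10) + 5.7·10^(89.1/10) + 3.6·10^(88.6/10) = 8.811e+09.
L_eq = 10·log₁₀(8.811e+09/15) = 87.69 dB.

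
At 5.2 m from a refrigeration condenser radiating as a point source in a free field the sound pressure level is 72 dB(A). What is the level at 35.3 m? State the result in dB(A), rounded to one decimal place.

Spherical spreading from a point source gives a 20·log₁₀(r₂/r₁) drop.
L₂ = 72 − 20·log₁₀(35.3/5.2) = 72 − 16.635 = 55.36 dB(A).

55.4 dB(A)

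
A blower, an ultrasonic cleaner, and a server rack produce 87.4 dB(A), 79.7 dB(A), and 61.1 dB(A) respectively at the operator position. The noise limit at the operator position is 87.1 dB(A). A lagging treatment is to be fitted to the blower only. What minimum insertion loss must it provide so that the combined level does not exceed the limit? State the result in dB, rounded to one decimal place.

Everything except the blower sums to 10^(79.7/10) + 10^(61.1/10) = 9.461e+07 in linear terms, 79.76 dB(A).
The limit corresponds to 10^(87.1/10) = 5.129e+08; subtracting the fixed part leaves 4.182e+08 for the blower, i.e. 86.21 dB(A).
So the blower must be reduced from 87.4 to 86.21 dB(A): IL = 1.19 dB.

1.2 dB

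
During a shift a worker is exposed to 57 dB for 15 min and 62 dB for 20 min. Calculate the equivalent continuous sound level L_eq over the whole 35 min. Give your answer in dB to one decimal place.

Weight each interval's intensity by its duration and average over T = 35 min:
Σ tᵢ·10^(Lᵢ/10) = 15·10^(57/10) + 20·10^(62/10) = 3.922e+07.
L_eq = 10·log₁₀(3.922e+07/35) = 60.49 dB.

60.5 dB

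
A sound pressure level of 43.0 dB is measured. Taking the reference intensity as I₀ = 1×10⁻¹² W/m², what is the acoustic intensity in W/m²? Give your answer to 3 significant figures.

2.00e-08 W/m²

I/I₀ = 10^(43.0/10) = 1.995e+04, so I = 1.995e+04 × 10⁻¹² W/m².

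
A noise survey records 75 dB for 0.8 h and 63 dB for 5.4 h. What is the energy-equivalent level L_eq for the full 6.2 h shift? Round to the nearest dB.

Weight each interval's intensity by its duration and average over T = 6.2 h:
Σ tᵢ·10^(Lᵢ/10) = 0.8·10^(75/10) + 5.4·10^(63/10) = 3.607e+07.
L_eq = 10·log₁₀(3.607e+07/6.2) = 67.65 dB.

68 dB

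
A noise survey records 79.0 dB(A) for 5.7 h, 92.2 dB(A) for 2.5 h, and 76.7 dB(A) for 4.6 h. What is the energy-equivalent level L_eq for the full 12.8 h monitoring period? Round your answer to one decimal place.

The energy average is taken in the linear domain: L_eq = 10·log₁₀[(Σ tᵢ·10^(Lᵢ/10))/T], T = 12.8 h.
Σ tᵢ·10^(Lᵢ/10) = 5.7·10^(79.0/10) + 2.5·10^(92.2/10) + 4.6·10^(76.7/10) = 4.817e+09.
L_eq = 10·log₁₀(4.817e+09/12.8) = 85.76 dB(A).

85.8 dB(A)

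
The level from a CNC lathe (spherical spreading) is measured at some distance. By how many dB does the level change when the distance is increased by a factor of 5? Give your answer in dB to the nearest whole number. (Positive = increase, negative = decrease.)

Point-source spreading: ΔL = −20·log₁₀(r₂/r₁).
ΔL = −20·log₁₀(5) = -13.98 dB.

-14 dB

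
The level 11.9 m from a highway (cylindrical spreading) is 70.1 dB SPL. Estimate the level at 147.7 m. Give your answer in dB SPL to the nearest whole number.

59 dB SPL

Cylindrical spreading from a line source gives a 10·log₁₀(r₂/r₁) drop.
L₂ = 70.1 − 10·log₁₀(147.7/11.9) = 70.1 − 10.938 = 59.16 dB SPL.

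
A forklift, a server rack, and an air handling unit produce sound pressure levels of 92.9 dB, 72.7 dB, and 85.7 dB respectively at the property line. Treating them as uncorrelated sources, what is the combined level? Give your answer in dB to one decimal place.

Incoherent sources combine by intensity addition: L_total = 10·log₁₀(Σ 10^(L_i/10)).
Σ 10^(L/10) = 10^(92.9/10) + 10^(72.7/10) + 10^(85.7/10) = 2.340e+09.
L_total = 10·log₁₀(2.340e+09) = 93.69 dB.

93.7 dB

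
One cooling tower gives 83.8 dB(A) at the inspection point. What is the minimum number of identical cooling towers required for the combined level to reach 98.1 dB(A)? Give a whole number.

N identical sources give L₁ + 10·log₁₀ N, so require 10·log₁₀ N ≥ 98.1 − 83.8 = 14.3 dB.
N ≥ 10^(14.3/10) = 26.915, so N = 27.

27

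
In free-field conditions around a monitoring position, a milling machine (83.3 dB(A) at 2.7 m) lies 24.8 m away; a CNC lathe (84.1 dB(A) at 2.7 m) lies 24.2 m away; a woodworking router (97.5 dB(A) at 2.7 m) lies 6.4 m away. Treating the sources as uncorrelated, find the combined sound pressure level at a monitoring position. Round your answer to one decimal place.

90.0 dB(A)

First find each source's level at the receiver (point-source: −20·log₁₀(r/r_ref)), then combine on an intensity basis.
milling machine: 83.3 − 20·log₁₀(24.8/2.7) = 83.3 − 19.26 = 64.04 dB(A).
CNC lathe: 84.1 − 20·log₁₀(24.2/2.7) = 84.1 − 19.05 = 65.05 dB(A).
woodworking router: 97.5 − 20·log₁₀(6.4/2.7) = 97.5 − 7.50 = 90.00 dB(A).
Σ 10^(L/10) = 1.007e+09 → L_total = 10·log₁₀(1.007e+09) = 90.03 dB(A).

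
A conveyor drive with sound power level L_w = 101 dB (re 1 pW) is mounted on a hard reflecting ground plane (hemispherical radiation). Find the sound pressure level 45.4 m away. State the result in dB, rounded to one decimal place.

59.9 dB

Free-field hemispherical radiation: L_p = L_w − 10·log₁₀(2π·r²), r = 45.4 m.
2π·r² = 1.295e+04 m², 10·log₁₀ of that is 41.123 dB.
L_p = 101 − 41.123 = 59.88 dB.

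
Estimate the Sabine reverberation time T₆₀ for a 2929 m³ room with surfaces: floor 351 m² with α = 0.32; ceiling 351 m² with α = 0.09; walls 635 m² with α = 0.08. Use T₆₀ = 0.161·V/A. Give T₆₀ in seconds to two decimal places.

2.42 s

Total absorption A = 351·0.32 + 351·0.09 + 635·0.08 = 194.71 m² sabins.
T₆₀ = 0.161 × 2929 / 194.71 = 2.422 s.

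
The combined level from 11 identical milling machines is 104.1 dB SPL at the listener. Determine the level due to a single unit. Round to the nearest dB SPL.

11 equal contributions raise the level by 10·log₁₀ 11 = 10.414 dB, so each unit alone gives 104.1 − 10.414.

94 dB SPL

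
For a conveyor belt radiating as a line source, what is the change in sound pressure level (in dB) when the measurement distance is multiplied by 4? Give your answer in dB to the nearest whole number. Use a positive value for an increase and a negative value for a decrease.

Line-source spreading: ΔL = −10·log₁₀(r₂/r₁).
ΔL = −10·log₁₀(4) = -6.02 dB.

-6 dB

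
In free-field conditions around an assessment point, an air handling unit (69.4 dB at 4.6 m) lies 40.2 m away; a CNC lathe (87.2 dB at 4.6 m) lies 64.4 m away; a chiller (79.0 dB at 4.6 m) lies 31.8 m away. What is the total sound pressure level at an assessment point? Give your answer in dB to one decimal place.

Apply inverse-square spreading to bring every level to the receiver, then sum 10^(L/10).
air handling unit: 69.4 − 20·log₁₀(40.2/4.6) = 69.4 − 18.83 = 50.57 dB.
CNC lathe: 87.2 − 20·log₁₀(64.4/4.6) = 87.2 − 22.92 = 64.28 dB.
chiller: 79.0 − 20·log₁₀(31.8/4.6) = 79.0 − 16.79 = 62.21 dB.
Σ 10^(L/10) = 4.454e+06 → L_total = 10·log₁₀(4.454e+06) = 66.49 dB.

66.5 dB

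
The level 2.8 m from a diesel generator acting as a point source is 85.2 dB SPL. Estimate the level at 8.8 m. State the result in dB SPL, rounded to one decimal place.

Point-source attenuation: ΔL = 20·log₁₀(r₂/r₁) = 20·log₁₀(8.8/2.8) = 9.946 dB.
L₂ = 85.2 − 20·log₁₀(8.8/2.8) = 85.2 − 9.946 = 75.25 dB SPL.

75.3 dB SPL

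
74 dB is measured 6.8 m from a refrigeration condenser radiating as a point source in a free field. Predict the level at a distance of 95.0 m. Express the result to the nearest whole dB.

51 dB

Point-source attenuation: ΔL = 20·log₁₀(r₂/r₁) = 20·log₁₀(95.0/6.8) = 22.904 dB.
L₂ = 74 − 20·log₁₀(95.0/6.8) = 74 − 22.904 = 51.10 dB.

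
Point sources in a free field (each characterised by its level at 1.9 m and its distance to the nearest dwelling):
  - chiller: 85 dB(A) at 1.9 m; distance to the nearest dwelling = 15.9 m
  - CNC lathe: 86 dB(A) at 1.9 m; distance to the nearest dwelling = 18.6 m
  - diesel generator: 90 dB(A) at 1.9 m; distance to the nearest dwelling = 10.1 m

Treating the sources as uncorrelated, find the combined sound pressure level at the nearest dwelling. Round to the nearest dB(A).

76 dB(A)

Apply inverse-square spreading to bring every level to the receiver, then sum 10^(L/10).
chiller: 85 − 20·log₁₀(15.9/1.9) = 85 − 18.45 = 66.55 dB(A).
CNC lathe: 86 − 20·log₁₀(18.6/1.9) = 86 − 19.82 = 66.18 dB(A).
diesel generator: 90 − 20·log₁₀(10.1/1.9) = 90 − 14.51 = 75.49 dB(A).
Σ 10^(L/10) = 4.406e+07 → L_total = 10·log₁₀(4.406e+07) = 76.44 dB(A).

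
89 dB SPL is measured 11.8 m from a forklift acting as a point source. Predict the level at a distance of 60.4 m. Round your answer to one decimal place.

For a point source, L₂ = L₁ − 20·log₁₀(r₂/r₁).
L₂ = 89 − 20·log₁₀(60.4/11.8) = 89 − 14.183 = 74.82 dB SPL.

74.8 dB SPL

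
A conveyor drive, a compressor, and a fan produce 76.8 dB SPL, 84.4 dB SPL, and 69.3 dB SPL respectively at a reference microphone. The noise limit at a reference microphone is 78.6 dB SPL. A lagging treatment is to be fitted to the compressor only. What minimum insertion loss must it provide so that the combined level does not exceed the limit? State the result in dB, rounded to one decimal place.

12.3 dB

The untreated sources together contribute 10^(76.8/10) + 10^(69.3/10) = 5.637e+07, i.e. 77.51 dB SPL.
The limit corresponds to 10^(78.6/10) = 7.244e+07; subtracting the fixed part leaves 1.607e+07 for the compressor, i.e. 72.06 dB SPL.
Required insertion loss = 84.4 − 72.06 = 12.34 dB.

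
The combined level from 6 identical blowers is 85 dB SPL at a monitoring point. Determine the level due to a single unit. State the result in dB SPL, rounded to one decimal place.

6 equal contributions raise the level by 10·log₁₀ 6 = 7.782 dB, so each unit alone gives 85 − 7.782.

77.2 dB SPL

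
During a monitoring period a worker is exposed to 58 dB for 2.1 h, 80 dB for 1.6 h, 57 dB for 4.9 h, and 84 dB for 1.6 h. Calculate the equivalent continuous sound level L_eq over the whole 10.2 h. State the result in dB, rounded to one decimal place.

L_eq = 10·log₁₀[(1/T)·Σ tᵢ·10^(Lᵢ/10)] with T = 10.2 h.
Σ tᵢ·10^(Lᵢ/10) = 2.1·10^(58/10) + 1.6·10^(80/10) + 4.9·10^(57/10) + 1.6·10^(84/10) = 5.657e+08.
L_eq = 10·log₁₀(5.657e+08/10.2) = 77.44 dB.

77.4 dB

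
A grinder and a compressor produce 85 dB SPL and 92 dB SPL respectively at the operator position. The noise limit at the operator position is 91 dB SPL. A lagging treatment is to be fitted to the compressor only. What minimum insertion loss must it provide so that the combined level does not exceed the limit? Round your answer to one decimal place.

The untreated sources together contribute 10^(85/10) = 3.162e+08, i.e. 85.00 dB SPL.
The limit corresponds to 10^(91/10) = 1.259e+09; subtracting the fixed part leaves 9.427e+08 for the compressor, i.e. 89.74 dB SPL.
So the compressor must be reduced from 92 to 89.74 dB SPL: IL = 2.26 dB.

2.3 dB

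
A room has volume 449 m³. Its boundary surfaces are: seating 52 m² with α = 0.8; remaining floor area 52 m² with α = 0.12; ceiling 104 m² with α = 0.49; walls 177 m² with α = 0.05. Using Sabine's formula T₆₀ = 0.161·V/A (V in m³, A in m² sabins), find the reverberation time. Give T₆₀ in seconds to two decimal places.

0.67 s

Total absorption A = 52·0.8 + 52·0.12 + 104·0.49 + 177·0.05 = 107.65 m² sabins.
T₆₀ = 0.161·V/A = 0.161·449/107.65 = 0.672 s.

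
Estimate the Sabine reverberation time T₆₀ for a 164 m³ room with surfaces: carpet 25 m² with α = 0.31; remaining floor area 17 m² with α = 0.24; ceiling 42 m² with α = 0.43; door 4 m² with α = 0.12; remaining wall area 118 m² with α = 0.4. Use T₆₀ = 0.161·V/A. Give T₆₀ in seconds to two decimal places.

Total absorption A = 25·0.31 + 17·0.24 + 42·0.43 + 4·0.12 + 118·0.4 = 77.57 m² sabins.
T₆₀ = 0.161·V/A = 0.161·164/77.57 = 0.340 s.

0.34 s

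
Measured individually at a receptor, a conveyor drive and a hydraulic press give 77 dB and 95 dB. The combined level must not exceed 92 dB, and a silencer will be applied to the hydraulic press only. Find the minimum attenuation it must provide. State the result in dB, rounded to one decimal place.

3.1 dB

The untreated sources together contribute 10^(77/10) = 5.012e+07, i.e. 77.00 dB.
The limit corresponds to 10^(92/10) = 1.585e+09; subtracting the fixed part leaves 1.535e+09 for the hydraulic press, i.e. 91.86 dB.
Required insertion loss = 95 − 91.86 = 3.14 dB.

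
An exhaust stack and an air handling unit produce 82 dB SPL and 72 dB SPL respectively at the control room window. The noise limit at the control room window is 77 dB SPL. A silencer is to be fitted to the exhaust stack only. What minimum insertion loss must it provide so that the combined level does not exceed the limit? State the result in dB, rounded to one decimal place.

6.7 dB

Fixed contribution from the other source: Σ 10^(L/10) = 10^(72/10) = 1.585e+07 (72.00 dB SPL).
The limit corresponds to 10^(77/10) = 5.012e+07; subtracting the fixed part leaves 3.427e+07 for the exhaust stack, i.e. 75.35 dB SPL.
Required insertion loss = 82 − 75.35 = 6.65 dB.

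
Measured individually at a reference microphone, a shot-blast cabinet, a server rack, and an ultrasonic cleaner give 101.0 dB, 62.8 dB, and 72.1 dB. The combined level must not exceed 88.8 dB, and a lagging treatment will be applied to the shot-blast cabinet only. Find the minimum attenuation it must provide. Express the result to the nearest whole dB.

12 dB

Fixed contribution from the other sources: Σ 10^(L/10) = 10^(62.8/10) + 10^(72.1/10) = 1.812e+07 (72.58 dB).
To meet 88.8 dB overall, the treated shot-blast cabinet may contribute at most 10^(88.8/10) − 1.812e+07 = 7.405e+08, i.e. 88.69 dB.
Required insertion loss = 101.0 − 88.69 = 12.31 dB.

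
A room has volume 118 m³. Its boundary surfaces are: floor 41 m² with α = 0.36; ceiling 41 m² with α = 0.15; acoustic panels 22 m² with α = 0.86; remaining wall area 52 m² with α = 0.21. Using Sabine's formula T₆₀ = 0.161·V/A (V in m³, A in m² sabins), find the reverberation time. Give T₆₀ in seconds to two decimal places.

0.37 s

A = Σ Sᵢαᵢ = 41·0.36 + 41·0.15 + 22·0.86 + 52·0.21 = 50.75 m².
T₆₀ = 0.161·V/A = 0.161·118/50.75 = 0.374 s.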